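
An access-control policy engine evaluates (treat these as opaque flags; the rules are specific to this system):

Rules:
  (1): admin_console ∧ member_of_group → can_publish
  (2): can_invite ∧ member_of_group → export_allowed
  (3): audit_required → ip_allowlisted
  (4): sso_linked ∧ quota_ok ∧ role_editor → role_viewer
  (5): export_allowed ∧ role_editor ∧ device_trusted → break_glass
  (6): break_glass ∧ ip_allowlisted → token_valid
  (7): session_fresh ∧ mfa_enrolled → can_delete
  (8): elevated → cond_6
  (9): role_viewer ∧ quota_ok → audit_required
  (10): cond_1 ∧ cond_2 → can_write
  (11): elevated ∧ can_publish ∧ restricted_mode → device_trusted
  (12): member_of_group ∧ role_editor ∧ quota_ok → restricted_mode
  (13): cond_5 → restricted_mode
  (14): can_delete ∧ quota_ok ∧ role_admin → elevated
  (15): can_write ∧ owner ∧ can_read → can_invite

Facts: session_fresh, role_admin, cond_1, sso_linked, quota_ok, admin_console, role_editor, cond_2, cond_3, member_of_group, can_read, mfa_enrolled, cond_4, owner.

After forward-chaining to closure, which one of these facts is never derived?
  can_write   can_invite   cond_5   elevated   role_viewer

Round 1 — (1), (4), (7), (10), (12), derive can_publish, role_viewer, can_delete, can_write, restricted_mode.
Round 2 — (9), (14), (15), derive audit_required, elevated, can_invite.
Round 3 — (2), (3), (8), (11), derive export_allowed, ip_allowlisted, cond_6, device_trusted.
Round 4 — (5), derive break_glass.
Round 5 — (6), derive token_valid.
Derived: can_invite (round 2), can_write (round 1), role_viewer (round 1), elevated (round 2). cond_5 never appears in any round.

cond_5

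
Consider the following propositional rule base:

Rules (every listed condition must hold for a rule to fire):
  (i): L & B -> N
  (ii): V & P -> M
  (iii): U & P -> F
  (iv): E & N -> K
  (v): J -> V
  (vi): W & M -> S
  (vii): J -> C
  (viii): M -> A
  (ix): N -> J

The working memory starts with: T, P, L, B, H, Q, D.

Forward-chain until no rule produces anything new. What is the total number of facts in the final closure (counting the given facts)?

13

[1] (i) [L & B -> N]. ⇒ new: N.
[2] (ix) [N -> J]. ⇒ new: J.
[3] (v) [J -> V]; (vii) [J -> C]. ⇒ new: V, C.
[4] (ii) [V & P -> M]. ⇒ new: M.
[5] (viii) [M -> A]. ⇒ new: A.
Closure: {A, B, C, D, H, J, L, M, N, P, Q, T, V} — 13 facts.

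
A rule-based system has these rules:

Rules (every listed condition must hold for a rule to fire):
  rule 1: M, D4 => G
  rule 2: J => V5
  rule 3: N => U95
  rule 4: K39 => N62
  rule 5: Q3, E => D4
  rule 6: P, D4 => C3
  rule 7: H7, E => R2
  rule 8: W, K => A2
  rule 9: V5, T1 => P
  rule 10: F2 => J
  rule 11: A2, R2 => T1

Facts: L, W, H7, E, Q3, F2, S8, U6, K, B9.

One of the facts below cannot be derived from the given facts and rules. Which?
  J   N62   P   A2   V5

N62

Round 1: rule 5 [Q3, E => D4]; rule 7 [H7, E => R2]; rule 8 [W, K => A2]; rule 10 [F2 => J]. New: D4, R2, A2, J.
Round 2: rule 2 [J => V5]; rule 11 [A2, R2 => T1]. New: V5, T1.
Round 3: rule 9 [V5, T1 => P]. New: P.
Round 4: rule 6 [P, D4 => C3]. New: C3.
Derived: V5 (round 2), A2 (round 1), J (round 1), P (round 3). N62 never appears in any round.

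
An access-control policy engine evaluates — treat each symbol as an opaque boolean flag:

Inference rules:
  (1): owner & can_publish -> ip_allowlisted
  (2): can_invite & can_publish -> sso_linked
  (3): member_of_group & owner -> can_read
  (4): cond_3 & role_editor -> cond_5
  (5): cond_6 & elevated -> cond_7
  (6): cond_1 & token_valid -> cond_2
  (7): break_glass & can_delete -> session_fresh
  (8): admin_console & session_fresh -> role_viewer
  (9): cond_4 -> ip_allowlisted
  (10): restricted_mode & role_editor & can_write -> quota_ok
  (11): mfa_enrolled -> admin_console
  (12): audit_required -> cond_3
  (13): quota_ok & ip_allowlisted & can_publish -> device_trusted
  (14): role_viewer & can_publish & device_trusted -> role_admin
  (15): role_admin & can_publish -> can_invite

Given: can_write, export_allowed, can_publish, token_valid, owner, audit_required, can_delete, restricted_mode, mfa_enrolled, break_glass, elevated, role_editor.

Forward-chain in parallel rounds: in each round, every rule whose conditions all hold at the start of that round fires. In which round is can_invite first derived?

Round 1: (1) [owner & can_publish -> ip_allowlisted]; (7) [break_glass & can_delete -> session_fresh]; (10) [restricted_mode & role_editor & can_write -> quota_ok]; (11) [mfa_enrolled -> admin_console]; (12) [audit_required -> cond_3]. New: ip_allowlisted, session_fresh, quota_ok, admin_console, cond_3.
Round 2: (4) [cond_3 & role_editor -> cond_5]; (8) [admin_console & session_fresh -> role_viewer]; (13) [quota_ok & ip_allowlisted & can_publish -> device_trusted]. New: cond_5, role_viewer, device_trusted.
Round 3: (14) [role_viewer & can_publish & device_trusted -> role_admin]. New: role_admin.
Round 4: (15) [role_admin & can_publish -> can_invite]. New: can_invite.
can_invite first appears in round 4.

4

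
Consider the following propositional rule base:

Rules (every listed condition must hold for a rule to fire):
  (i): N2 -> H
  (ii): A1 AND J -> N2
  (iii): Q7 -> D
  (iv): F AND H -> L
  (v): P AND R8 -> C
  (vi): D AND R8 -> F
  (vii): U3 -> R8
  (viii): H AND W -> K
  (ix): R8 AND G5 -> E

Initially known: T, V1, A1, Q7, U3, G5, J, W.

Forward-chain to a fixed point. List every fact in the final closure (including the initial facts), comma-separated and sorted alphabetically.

A1, D, E, F, G5, H, J, K, L, N2, Q7, R8, T, U3, V1, W

Round 1: (ii) [A1 AND J -> N2]; (iii) [Q7 -> D]; (vii) [U3 -> R8]. New: N2, D, R8.
Round 2: (i) [N2 -> H]; (vi) [D AND R8 -> F]; (ix) [R8 AND G5 -> E]. New: H, F, E.
Round 3: (iv) [F AND H -> L]; (viii) [H AND W -> K]. New: L, K.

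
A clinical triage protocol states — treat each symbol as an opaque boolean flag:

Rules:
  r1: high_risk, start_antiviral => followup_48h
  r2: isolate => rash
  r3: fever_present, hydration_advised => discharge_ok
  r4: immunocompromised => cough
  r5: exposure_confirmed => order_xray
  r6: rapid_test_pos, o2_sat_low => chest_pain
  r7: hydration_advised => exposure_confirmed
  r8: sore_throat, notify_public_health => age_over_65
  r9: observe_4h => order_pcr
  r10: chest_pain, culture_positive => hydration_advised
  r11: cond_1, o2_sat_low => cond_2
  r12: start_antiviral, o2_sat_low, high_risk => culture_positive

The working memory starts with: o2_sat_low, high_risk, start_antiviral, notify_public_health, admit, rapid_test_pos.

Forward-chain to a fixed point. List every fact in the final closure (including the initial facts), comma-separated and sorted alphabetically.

admit, chest_pain, culture_positive, exposure_confirmed, followup_48h, high_risk, hydration_advised, notify_public_health, o2_sat_low, order_xray, rapid_test_pos, start_antiviral

Round 1: r1 [high_risk, start_antiviral => followup_48h]; r6 [rapid_test_pos, o2_sat_low => chest_pain]; r12 [start_antiviral, o2_sat_low, high_risk => culture_positive]. New: followup_48h, chest_pain, culture_positive.
Round 2: r10 [chest_pain, culture_positive => hydration_advised]. New: hydration_advised.
Round 3: r7 [hydration_advised => exposure_confirmed]. New: exposure_confirmed.
Round 4: r5 [exposure_confirmed => order_xray]. New: order_xray.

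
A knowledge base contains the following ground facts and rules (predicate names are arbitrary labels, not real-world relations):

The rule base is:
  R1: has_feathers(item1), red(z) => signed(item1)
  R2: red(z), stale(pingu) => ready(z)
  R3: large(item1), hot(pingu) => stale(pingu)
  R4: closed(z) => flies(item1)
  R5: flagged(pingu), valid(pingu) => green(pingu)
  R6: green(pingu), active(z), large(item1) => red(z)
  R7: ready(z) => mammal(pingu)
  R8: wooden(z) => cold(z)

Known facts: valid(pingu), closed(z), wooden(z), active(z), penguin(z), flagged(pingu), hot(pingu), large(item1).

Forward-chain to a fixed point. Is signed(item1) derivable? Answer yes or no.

no

Round 1: R3 [large(item1), hot(pingu) => stale(pingu)]; R4 [closed(z) => flies(item1)]; R5 [flagged(pingu), valid(pingu) => green(pingu)]; R8 [wooden(z) => cold(z)]. Adds stale(pingu), flies(item1), green(pingu), cold(z).
Round 2: R6 [green(pingu), active(z), large(item1) => red(z)]. Adds red(z).
Round 3: R2 [red(z), stale(pingu) => ready(z)]. Adds ready(z).
Round 4: R7 [ready(z) => mammal(pingu)]. Adds mammal(pingu).
Fixed point reached. signed(item1) is concluded only by R1; R1 needs has_feathers(item1) (never derived).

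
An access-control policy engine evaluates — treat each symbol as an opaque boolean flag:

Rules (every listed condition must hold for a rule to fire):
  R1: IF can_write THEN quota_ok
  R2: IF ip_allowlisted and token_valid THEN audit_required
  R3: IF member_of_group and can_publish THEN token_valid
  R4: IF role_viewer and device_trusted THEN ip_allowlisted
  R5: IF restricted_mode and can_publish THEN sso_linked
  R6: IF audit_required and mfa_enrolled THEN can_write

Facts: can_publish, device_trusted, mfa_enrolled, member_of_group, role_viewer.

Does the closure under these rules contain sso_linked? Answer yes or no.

no

Round 1: R3 [IF member_of_group and can_publish THEN token_valid]; R4 [IF role_viewer and device_trusted THEN ip_allowlisted]. New: token_valid, ip_allowlisted.
Round 2: R2 [IF ip_allowlisted and token_valid THEN audit_required]. New: audit_required.
Round 3: R6 [IF audit_required and mfa_enrolled THEN can_write]. New: can_write.
Round 4: R1 [IF can_write THEN quota_ok]. New: quota_ok.
Fixed point reached. sso_linked is concluded only by R5; R5 needs restricted_mode (never derived).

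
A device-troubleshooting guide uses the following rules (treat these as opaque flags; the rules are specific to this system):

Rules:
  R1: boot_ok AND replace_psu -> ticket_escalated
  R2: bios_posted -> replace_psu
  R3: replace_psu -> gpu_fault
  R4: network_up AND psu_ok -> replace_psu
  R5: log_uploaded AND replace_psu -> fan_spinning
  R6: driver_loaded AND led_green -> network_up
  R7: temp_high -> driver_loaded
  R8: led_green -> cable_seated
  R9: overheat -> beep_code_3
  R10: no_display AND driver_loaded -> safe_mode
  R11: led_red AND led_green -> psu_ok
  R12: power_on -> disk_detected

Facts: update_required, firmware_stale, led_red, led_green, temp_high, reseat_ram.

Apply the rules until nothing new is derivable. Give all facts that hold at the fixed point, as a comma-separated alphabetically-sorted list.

cable_seated, driver_loaded, firmware_stale, gpu_fault, led_green, led_red, network_up, psu_ok, replace_psu, reseat_ram, temp_high, update_required

Round 1: R7 [temp_high -> driver_loaded]; R8 [led_green -> cable_seated]; R11 [led_red AND led_green -> psu_ok]. Adds driver_loaded, cable_seated, psu_ok.
Round 2: R6 [driver_loaded AND led_green -> network_up]. Adds network_up.
Round 3: R4 [network_up AND psu_ok -> replace_psu]. Adds replace_psu.
Round 4: R3 [replace_psu -> gpu_fault]. Adds gpu_fault.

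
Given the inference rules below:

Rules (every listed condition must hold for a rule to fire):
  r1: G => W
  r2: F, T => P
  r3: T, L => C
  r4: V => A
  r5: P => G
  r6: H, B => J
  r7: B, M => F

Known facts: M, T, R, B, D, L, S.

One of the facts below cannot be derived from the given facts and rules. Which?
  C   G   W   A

Round 1 fires r3, r7, giving C, F.
Round 2 fires r2, giving P.
Round 3 fires r5, giving G.
Round 4 fires r1, giving W.
Derived: G (round 3), C (round 1), W (round 4). A never appears in any round.

A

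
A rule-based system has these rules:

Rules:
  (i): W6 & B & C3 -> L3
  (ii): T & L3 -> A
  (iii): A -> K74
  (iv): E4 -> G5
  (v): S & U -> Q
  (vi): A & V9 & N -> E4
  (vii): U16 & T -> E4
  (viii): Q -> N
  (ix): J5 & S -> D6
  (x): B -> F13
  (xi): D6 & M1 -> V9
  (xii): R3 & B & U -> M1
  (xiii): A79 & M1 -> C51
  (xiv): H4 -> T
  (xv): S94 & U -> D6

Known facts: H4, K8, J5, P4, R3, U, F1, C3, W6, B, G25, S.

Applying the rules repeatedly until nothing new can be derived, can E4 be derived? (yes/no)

yes

[1] (i) [W6 & B & C3 -> L3]; (v) [S & U -> Q]; (ix) [J5 & S -> D6]; (x) [B -> F13]; (xii) [R3 & B & U -> M1]; (xiv) [H4 -> T]. ⇒ new: L3, Q, D6, F13, M1, T.
[2] (ii) [T & L3 -> A]; (viii) [Q -> N]; (xi) [D6 & M1 -> V9]. ⇒ new: A, N, V9.
[3] (iii) [A -> K74]; (vi) [A & V9 & N -> E4]. ⇒ new: K74, E4.
[4] (iv) [E4 -> G5]. ⇒ new: G5.
E4 appears in round 3, so it is derivable.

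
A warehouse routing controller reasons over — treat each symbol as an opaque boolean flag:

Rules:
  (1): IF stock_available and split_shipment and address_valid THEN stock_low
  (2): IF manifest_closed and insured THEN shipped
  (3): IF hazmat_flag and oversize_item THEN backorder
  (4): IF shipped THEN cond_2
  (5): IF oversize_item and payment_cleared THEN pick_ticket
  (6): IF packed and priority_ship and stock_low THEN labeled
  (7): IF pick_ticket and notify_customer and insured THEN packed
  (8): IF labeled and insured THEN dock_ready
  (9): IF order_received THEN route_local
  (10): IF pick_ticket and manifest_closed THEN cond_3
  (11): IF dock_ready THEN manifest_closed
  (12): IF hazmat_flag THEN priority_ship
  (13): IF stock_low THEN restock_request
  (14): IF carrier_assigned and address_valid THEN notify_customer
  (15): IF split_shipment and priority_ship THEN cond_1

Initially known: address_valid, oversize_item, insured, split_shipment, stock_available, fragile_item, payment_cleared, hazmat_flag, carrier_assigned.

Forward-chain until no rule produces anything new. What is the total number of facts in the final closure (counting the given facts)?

Round 1 fires (1), (3), (5), (12), (14), giving stock_low, backorder, pick_ticket, priority_ship, notify_customer.
Round 2 fires (7), (13), (15), giving packed, restock_request, cond_1.
Round 3 fires (6), giving labeled.
Round 4 fires (8), giving dock_ready.
Round 5 fires (11), giving manifest_closed.
Round 6 fires (2), (10), giving shipped, cond_3.
Round 7 fires (4), giving cond_2.
Closure: {address_valid, backorder, carrier_assigned, cond_1, cond_2, cond_3, dock_ready, fragile_item, hazmat_flag, insured, labeled, manifest_closed, notify_customer, oversize_item, packed, payment_cleared, pick_ticket, priority_ship, restock_request, shipped, split_shipment, stock_available, stock_low} — 23 facts.

23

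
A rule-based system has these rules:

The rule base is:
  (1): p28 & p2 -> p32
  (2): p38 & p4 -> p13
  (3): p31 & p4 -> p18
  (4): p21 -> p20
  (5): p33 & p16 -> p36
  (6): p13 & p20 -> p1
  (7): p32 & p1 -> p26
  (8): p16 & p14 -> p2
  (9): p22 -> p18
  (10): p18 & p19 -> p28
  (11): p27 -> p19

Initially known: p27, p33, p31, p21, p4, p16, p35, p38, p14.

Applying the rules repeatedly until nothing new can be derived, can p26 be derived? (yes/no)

Round 1: (2) [p38 & p4 -> p13]; (3) [p31 & p4 -> p18]; (4) [p21 -> p20]; (5) [p33 & p16 -> p36]; (8) [p16 & p14 -> p2]; (11) [p27 -> p19]. New: p13, p18, p20, p36, p2, p19.
Round 2: (6) [p13 & p20 -> p1]; (10) [p18 & p19 -> p28]. New: p1, p28.
Round 3: (1) [p28 & p2 -> p32]. New: p32.
Round 4: (7) [p32 & p1 -> p26]. New: p26.
p26 appears in round 4, so it is derivable.

yes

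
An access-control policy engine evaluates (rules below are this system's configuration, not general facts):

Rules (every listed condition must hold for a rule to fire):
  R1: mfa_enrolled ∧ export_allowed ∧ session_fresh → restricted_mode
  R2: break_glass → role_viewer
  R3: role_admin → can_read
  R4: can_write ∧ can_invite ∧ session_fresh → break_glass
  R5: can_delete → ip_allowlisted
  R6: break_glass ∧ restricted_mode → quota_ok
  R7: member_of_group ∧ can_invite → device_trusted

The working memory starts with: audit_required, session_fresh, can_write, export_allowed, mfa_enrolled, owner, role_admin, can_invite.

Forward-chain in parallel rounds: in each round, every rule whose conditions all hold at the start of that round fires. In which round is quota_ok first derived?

2

[1] R1 [mfa_enrolled ∧ export_allowed ∧ session_fresh → restricted_mode]; R3 [role_admin → can_read]; R4 [can_write ∧ can_invite ∧ session_fresh → break_glass]. ⇒ new: restricted_mode, can_read, break_glass.
[2] R2 [break_glass → role_viewer]; R6 [break_glass ∧ restricted_mode → quota_ok]. ⇒ new: role_viewer, quota_ok.
quota_ok first appears in round 2.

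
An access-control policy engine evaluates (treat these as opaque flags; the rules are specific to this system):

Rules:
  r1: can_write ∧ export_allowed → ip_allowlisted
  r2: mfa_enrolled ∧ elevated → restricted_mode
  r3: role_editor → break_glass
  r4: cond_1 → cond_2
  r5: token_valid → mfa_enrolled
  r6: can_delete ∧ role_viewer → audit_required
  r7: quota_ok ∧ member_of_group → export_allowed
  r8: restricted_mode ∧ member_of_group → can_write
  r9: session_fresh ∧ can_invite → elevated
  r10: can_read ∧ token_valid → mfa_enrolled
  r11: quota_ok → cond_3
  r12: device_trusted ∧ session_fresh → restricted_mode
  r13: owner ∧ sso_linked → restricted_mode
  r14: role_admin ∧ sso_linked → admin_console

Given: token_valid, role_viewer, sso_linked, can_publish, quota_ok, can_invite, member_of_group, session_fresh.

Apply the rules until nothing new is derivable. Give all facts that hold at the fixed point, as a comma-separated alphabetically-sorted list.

Round 1: r5 [token_valid → mfa_enrolled]; r7 [quota_ok ∧ member_of_group → export_allowed]; r9 [session_fresh ∧ can_invite → elevated]; r11 [quota_ok → cond_3]. New: mfa_enrolled, export_allowed, elevated, cond_3.
Round 2: r2 [mfa_enrolled ∧ elevated → restricted_mode]. New: restricted_mode.
Round 3: r8 [restricted_mode ∧ member_of_group → can_write]. New: can_write.
Round 4: r1 [can_write ∧ export_allowed → ip_allowlisted]. New: ip_allowlisted.

can_invite, can_publish, can_write, cond_3, elevated, export_allowed, ip_allowlisted, member_of_group, mfa_enrolled, quota_ok, restricted_mode, role_viewer, session_fresh, sso_linked, token_valid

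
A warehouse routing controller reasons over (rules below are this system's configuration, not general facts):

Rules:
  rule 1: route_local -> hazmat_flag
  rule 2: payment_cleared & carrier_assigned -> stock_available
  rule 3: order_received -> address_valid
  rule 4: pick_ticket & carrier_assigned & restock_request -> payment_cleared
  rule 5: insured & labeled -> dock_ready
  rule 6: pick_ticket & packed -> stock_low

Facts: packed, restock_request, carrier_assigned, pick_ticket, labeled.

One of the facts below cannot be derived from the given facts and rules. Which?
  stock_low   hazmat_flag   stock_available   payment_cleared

hazmat_flag

Round 1: rule 4 [pick_ticket & carrier_assigned & restock_request -> payment_cleared]; rule 6 [pick_ticket & packed -> stock_low]. Adds payment_cleared, stock_low.
Round 2: rule 2 [payment_cleared & carrier_assigned -> stock_available]. Adds stock_available.
Derived: stock_low (round 1), payment_cleared (round 1), stock_available (round 2). hazmat_flag never appears in any round.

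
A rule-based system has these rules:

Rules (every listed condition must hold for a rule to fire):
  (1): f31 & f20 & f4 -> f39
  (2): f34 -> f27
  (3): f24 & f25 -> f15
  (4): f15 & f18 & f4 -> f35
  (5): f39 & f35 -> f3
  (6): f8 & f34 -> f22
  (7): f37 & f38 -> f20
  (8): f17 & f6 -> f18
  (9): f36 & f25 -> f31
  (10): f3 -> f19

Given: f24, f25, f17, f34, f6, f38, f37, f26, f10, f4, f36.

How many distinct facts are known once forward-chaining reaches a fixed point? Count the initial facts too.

Round 1: (2) [f34 -> f27]; (3) [f24 & f25 -> f15]; (7) [f37 & f38 -> f20]; (8) [f17 & f6 -> f18]; (9) [f36 & f25 -> f31]. New: f27, f15, f20, f18, f31.
Round 2: (1) [f31 & f20 & f4 -> f39]; (4) [f15 & f18 & f4 -> f35]. New: f39, f35.
Round 3: (5) [f39 & f35 -> f3]. New: f3.
Round 4: (10) [f3 -> f19]. New: f19.
Closure: {f10, f15, f17, f18, f19, f20, f24, f25, f26, f27, f3, f31, f34, f35, f36, f37, f38, f39, f4, f6} — 20 facts.

20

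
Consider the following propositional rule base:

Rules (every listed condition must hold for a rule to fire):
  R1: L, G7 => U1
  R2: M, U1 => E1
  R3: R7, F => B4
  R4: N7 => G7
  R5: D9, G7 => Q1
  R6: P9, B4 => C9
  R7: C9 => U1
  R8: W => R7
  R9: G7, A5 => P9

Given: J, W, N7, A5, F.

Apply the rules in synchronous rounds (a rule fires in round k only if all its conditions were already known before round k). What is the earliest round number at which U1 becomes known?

4

[1] R4 [N7 => G7]; R8 [W => R7]. ⇒ new: G7, R7.
[2] R3 [R7, F => B4]; R9 [G7, A5 => P9]. ⇒ new: B4, P9.
[3] R6 [P9, B4 => C9]. ⇒ new: C9.
[4] R7 [C9 => U1]. ⇒ new: U1.
U1 first appears in round 4.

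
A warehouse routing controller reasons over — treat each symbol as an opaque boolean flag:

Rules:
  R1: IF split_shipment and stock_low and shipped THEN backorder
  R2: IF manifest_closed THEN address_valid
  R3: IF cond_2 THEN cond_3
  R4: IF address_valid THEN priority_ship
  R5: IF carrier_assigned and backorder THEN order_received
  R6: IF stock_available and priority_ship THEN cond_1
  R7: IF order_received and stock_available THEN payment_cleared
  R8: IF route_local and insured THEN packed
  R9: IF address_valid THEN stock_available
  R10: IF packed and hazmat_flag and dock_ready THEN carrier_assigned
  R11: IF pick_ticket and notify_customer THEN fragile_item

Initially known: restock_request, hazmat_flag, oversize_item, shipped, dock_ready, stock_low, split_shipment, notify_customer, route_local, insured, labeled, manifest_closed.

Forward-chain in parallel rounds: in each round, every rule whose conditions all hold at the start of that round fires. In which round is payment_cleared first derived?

4

Round 1 — R1, R2, R8, derive backorder, address_valid, packed.
Round 2 — R4, R9, R10, derive priority_ship, stock_available, carrier_assigned.
Round 3 — R5, R6, derive order_received, cond_1.
Round 4 — R7, derive payment_cleared.
payment_cleared first appears in round 4.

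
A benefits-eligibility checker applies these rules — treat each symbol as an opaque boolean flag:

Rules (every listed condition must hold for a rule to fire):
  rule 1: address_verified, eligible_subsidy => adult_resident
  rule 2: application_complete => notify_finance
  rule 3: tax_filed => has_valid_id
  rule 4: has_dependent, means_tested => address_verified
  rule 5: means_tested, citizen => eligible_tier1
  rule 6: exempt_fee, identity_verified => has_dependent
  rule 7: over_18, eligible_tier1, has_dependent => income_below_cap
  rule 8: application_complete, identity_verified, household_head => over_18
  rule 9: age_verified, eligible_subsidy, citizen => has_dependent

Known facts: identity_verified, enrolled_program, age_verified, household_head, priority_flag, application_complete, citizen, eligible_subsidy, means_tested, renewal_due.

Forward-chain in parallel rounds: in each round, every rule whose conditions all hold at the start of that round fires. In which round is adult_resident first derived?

3

Round 1: rule 2 [application_complete => notify_finance]; rule 5 [means_tested, citizen => eligible_tier1]; rule 8 [application_complete, identity_verified, household_head => over_18]; rule 9 [age_verified, eligible_subsidy, citizen => has_dependent]. Adds notify_finance, eligible_tier1, over_18, has_dependent.
Round 2: rule 4 [has_dependent, means_tested => address_verified]; rule 7 [over_18, eligible_tier1, has_dependent => income_below_cap]. Adds address_verified, income_below_cap.
Round 3: rule 1 [address_verified, eligible_subsidy => adult_resident]. Adds adult_resident.
adult_resident first appears in round 3.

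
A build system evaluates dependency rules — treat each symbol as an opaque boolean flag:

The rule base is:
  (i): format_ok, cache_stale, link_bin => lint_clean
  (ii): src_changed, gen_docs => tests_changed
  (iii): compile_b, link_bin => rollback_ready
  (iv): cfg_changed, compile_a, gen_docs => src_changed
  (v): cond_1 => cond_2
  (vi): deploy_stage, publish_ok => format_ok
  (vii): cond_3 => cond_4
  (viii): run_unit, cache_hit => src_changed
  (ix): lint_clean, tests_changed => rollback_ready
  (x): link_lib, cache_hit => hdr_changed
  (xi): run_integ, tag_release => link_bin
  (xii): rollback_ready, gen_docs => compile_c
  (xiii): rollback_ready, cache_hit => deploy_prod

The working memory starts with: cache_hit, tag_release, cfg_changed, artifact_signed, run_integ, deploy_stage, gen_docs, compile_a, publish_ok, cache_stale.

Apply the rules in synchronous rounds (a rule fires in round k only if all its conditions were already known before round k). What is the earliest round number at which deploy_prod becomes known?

4

Round 1: (iv) [cfg_changed, compile_a, gen_docs => src_changed]; (vi) [deploy_stage, publish_ok => format_ok]; (xi) [run_integ, tag_release => link_bin]. Adds src_changed, format_ok, link_bin.
Round 2: (i) [format_ok, cache_stale, link_bin => lint_clean]; (ii) [src_changed, gen_docs => tests_changed]. Adds lint_clean, tests_changed.
Round 3: (ix) [lint_clean, tests_changed => rollback_ready]. Adds rollback_ready.
Round 4: (xii) [rollback_ready, gen_docs => compile_c]; (xiii) [rollback_ready, cache_hit => deploy_prod]. Adds compile_c, deploy_prod.
deploy_prod first appears in round 4.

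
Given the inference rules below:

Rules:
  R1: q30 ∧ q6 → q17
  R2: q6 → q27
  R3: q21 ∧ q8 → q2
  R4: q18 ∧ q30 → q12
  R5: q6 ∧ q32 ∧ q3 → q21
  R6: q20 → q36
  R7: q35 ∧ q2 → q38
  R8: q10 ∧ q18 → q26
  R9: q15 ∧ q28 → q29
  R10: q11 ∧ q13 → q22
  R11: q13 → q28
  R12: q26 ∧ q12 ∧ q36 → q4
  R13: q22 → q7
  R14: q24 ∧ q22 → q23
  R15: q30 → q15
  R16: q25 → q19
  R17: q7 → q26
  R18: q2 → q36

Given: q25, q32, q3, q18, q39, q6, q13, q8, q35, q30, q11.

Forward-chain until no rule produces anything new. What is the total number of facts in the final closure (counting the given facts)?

Round 1 fires R1, R2, R4, R5, R10, R11, R15, R16, giving q17, q27, q12, q21, q22, q28, q15, q19.
Round 2 fires R3, R9, R13, giving q2, q29, q7.
Round 3 fires R7, R17, R18, giving q38, q26, q36.
Round 4 fires R12, giving q4.
Closure: {q11, q12, q13, q15, q17, q18, q19, q2, q21, q22, q25, q26, q27, q28, q29, q3, q30, q32, q35, q36, q38, q39, q4, q6, q7, q8} — 26 facts.

26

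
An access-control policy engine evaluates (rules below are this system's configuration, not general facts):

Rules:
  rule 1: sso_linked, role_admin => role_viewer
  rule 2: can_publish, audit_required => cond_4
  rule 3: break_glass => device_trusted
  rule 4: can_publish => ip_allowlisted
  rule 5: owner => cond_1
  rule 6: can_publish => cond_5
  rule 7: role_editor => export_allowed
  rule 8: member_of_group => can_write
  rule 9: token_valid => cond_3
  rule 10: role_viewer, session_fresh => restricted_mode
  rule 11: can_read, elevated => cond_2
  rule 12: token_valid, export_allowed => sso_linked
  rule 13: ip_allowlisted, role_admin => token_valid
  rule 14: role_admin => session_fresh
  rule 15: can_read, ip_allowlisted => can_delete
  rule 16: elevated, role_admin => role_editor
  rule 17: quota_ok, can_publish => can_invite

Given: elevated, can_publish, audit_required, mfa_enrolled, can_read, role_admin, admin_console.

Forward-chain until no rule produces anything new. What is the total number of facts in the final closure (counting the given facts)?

Round 1 fires rule 2, rule 4, rule 6, rule 11, rule 14, rule 16, giving cond_4, ip_allowlisted, cond_5, cond_2, session_fresh, role_editor.
Round 2 fires rule 7, rule 13, rule 15, giving export_allowed, token_valid, can_delete.
Round 3 fires rule 9, rule 12, giving cond_3, sso_linked.
Round 4 fires rule 1, giving role_viewer.
Round 5 fires rule 10, giving restricted_mode.
Closure: {admin_console, audit_required, can_delete, can_publish, can_read, cond_2, cond_3, cond_4, cond_5, elevated, export_allowed, ip_allowlisted, mfa_enrolled, restricted_mode, role_admin, role_editor, role_viewer, session_fresh, sso_linked, token_valid} — 20 facts.

20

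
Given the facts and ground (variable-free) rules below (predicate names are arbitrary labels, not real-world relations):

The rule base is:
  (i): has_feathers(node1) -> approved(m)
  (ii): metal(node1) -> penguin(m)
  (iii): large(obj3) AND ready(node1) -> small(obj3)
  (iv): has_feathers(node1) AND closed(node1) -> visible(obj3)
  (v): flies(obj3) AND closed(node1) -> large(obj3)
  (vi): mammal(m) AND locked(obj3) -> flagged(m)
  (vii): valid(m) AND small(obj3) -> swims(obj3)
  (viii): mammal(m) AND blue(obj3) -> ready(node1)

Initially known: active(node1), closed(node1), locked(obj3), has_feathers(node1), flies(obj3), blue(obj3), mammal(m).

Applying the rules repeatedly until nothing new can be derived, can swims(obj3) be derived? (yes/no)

Round 1 — (i), (iv), (v), (vi), (viii), derive approved(m), visible(obj3), large(obj3), flagged(m), ready(node1).
Round 2 — (iii), derive small(obj3).
Fixed point reached. swims(obj3) is concluded only by (vii); (vii) needs valid(m) (never derived).

no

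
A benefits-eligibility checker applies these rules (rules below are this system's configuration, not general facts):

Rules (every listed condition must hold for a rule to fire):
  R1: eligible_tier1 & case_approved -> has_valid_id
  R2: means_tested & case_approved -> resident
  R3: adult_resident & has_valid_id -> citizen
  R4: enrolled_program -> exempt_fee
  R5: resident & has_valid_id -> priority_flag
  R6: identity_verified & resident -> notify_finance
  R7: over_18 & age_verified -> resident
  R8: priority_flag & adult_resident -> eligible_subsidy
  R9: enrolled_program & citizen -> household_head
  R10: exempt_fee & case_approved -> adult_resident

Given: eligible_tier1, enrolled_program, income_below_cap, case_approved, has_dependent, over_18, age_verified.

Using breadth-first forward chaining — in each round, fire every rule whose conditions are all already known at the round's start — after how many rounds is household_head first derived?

4

Round 1: R1 [eligible_tier1 & case_approved -> has_valid_id]; R4 [enrolled_program -> exempt_fee]; R7 [over_18 & age_verified -> resident]. New: has_valid_id, exempt_fee, resident.
Round 2: R5 [resident & has_valid_id -> priority_flag]; R10 [exempt_fee & case_approved -> adult_resident]. New: priority_flag, adult_resident.
Round 3: R3 [adult_resident & has_valid_id -> citizen]; R8 [priority_flag & adult_resident -> eligible_subsidy]. New: citizen, eligible_subsidy.
Round 4: R9 [enrolled_program & citizen -> household_head]. New: household_head.
household_head first appears in round 4.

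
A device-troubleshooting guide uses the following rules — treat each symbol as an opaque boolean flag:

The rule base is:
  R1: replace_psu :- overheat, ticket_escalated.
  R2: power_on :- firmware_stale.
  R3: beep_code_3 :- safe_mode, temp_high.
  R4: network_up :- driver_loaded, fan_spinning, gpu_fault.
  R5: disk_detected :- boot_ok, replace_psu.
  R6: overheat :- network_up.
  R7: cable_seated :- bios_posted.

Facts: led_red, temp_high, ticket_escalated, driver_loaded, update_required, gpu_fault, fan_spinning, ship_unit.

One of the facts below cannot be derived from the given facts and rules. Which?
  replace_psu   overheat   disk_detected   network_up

Round 1 fires R4, giving network_up.
Round 2 fires R6, giving overheat.
Round 3 fires R1, giving replace_psu.
Derived: overheat (round 2), network_up (round 1), replace_psu (round 3). disk_detected never appears in any round.

disk_detected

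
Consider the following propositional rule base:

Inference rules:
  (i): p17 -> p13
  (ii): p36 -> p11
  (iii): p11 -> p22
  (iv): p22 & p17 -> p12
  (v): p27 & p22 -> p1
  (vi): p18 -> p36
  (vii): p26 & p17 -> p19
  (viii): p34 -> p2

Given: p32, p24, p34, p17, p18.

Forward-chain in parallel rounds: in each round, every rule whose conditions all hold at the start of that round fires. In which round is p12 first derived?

Round 1 fires (i), (vi), (viii), giving p13, p36, p2.
Round 2 fires (ii), giving p11.
Round 3 fires (iii), giving p22.
Round 4 fires (iv), giving p12.
p12 first appears in round 4.

4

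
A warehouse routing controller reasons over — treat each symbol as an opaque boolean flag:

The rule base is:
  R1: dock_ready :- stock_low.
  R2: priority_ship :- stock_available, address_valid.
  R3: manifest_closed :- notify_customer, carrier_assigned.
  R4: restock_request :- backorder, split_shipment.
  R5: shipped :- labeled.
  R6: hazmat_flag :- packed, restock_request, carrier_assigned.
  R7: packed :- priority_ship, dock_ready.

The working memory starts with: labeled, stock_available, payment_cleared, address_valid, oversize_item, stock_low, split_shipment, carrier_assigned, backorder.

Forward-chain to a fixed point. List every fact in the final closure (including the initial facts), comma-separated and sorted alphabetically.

Round 1 fires R1, R2, R4, R5, giving dock_ready, priority_ship, restock_request, shipped.
Round 2 fires R7, giving packed.
Round 3 fires R6, giving hazmat_flag.

address_valid, backorder, carrier_assigned, dock_ready, hazmat_flag, labeled, oversize_item, packed, payment_cleared, priority_ship, restock_request, shipped, split_shipment, stock_available, stock_low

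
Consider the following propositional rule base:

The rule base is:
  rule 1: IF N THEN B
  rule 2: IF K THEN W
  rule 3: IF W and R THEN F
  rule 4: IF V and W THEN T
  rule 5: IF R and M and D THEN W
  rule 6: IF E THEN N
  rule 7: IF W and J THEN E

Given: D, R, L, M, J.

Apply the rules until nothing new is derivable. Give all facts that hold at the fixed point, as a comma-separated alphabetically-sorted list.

B, D, E, F, J, L, M, N, R, W

Round 1: rule 5 [IF R and M and D THEN W]. New: W.
Round 2: rule 3 [IF W and R THEN F]; rule 7 [IF W and J THEN E]. New: F, E.
Round 3: rule 6 [IF E THEN N]. New: N.
Round 4: rule 1 [IF N THEN B]. New: B.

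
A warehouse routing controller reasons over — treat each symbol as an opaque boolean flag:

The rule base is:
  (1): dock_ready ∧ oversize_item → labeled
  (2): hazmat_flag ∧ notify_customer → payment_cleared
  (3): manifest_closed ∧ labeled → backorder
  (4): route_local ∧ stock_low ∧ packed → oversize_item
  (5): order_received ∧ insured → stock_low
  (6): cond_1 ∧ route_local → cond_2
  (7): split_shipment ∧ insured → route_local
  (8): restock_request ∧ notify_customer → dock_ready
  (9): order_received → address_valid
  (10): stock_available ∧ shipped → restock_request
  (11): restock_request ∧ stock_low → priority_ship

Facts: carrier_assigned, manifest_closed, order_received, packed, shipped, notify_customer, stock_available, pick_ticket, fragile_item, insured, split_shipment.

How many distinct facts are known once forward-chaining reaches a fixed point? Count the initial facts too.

[1] (5) [order_received ∧ insured → stock_low]; (7) [split_shipment ∧ insured → route_local]; (9) [order_received → address_valid]; (10) [stock_available ∧ shipped → restock_request]. ⇒ new: stock_low, route_local, address_valid, restock_request.
[2] (4) [route_local ∧ stock_low ∧ packed → oversize_item]; (8) [restock_request ∧ notify_customer → dock_ready]; (11) [restock_request ∧ stock_low → priority_ship]. ⇒ new: oversize_item, dock_ready, priority_ship.
[3] (1) [dock_ready ∧ oversize_item → labeled]. ⇒ new: labeled.
[4] (3) [manifest_closed ∧ labeled → backorder]. ⇒ new: backorder.
Closure: {address_valid, backorder, carrier_assigned, dock_ready, fragile_item, insured, labeled, manifest_closed, notify_customer, order_received, oversize_item, packed, pick_ticket, priority_ship, restock_request, route_local, shipped, split_shipment, stock_available, stock_low} — 20 facts.

20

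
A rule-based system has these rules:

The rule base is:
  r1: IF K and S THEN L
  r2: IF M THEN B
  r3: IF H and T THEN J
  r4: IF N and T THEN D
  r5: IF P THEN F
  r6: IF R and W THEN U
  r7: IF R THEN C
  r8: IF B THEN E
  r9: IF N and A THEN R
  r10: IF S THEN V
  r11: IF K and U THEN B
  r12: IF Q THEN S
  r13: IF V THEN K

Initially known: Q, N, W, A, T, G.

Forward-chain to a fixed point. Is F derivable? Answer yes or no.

Round 1: r4 [IF N and T THEN D]; r9 [IF N and A THEN R]; r12 [IF Q THEN S]. New: D, R, S.
Round 2: r6 [IF R and W THEN U]; r7 [IF R THEN C]; r10 [IF S THEN V]. New: U, C, V.
Round 3: r13 [IF V THEN K]. New: K.
Round 4: r1 [IF K and S THEN L]; r11 [IF K and U THEN B]. New: L, B.
Round 5: r8 [IF B THEN E]. New: E.
Fixed point reached. F is concluded only by r5; r5 needs P (never derived).

no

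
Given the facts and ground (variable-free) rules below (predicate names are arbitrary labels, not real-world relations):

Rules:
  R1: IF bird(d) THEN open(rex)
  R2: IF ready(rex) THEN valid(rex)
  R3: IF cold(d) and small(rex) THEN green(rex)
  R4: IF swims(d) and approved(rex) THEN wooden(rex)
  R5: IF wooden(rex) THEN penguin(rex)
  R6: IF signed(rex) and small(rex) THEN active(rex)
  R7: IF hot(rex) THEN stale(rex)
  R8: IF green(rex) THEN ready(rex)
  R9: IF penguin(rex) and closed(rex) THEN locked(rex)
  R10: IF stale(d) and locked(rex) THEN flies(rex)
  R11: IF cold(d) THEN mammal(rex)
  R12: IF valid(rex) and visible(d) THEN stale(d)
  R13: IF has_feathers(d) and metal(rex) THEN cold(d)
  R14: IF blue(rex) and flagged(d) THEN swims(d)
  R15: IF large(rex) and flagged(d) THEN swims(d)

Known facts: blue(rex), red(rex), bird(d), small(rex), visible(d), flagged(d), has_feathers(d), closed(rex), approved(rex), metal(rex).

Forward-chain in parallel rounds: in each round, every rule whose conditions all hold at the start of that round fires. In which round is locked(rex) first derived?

4

[1] R1 [IF bird(d) THEN open(rex)]; R13 [IF has_feathers(d) and metal(rex) THEN cold(d)]; R14 [IF blue(rex) and flagged(d) THEN swims(d)]. ⇒ new: open(rex), cold(d), swims(d).
[2] R3 [IF cold(d) and small(rex) THEN green(rex)]; R4 [IF swims(d) and approved(rex) THEN wooden(rex)]; R11 [IF cold(d) THEN mammal(rex)]. ⇒ new: green(rex), wooden(rex), mammal(rex).
[3] R5 [IF wooden(rex) THEN penguin(rex)]; R8 [IF green(rex) THEN ready(rex)]. ⇒ new: penguin(rex), ready(rex).
[4] R2 [IF ready(rex) THEN valid(rex)]; R9 [IF penguin(rex) and closed(rex) THEN locked(rex)]. ⇒ new: valid(rex), locked(rex).
locked(rex) first appears in round 4.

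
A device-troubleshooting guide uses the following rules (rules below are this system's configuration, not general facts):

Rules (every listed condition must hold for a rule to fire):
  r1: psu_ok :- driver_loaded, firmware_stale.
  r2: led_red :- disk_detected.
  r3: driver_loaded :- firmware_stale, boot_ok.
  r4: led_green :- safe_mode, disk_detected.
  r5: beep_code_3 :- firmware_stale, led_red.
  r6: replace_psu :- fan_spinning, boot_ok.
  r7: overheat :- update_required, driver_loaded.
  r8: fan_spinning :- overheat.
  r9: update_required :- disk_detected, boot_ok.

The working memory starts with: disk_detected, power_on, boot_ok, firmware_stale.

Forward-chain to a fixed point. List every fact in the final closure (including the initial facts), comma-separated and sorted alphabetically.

beep_code_3, boot_ok, disk_detected, driver_loaded, fan_spinning, firmware_stale, led_red, overheat, power_on, psu_ok, replace_psu, update_required

[1] r2 [led_red :- disk_detected.]; r3 [driver_loaded :- firmware_stale, boot_ok.]; r9 [update_required :- disk_detected, boot_ok.]. ⇒ new: led_red, driver_loaded, update_required.
[2] r1 [psu_ok :- driver_loaded, firmware_stale.]; r5 [beep_code_3 :- firmware_stale, led_red.]; r7 [overheat :- update_required, driver_loaded.]. ⇒ new: psu_ok, beep_code_3, overheat.
[3] r8 [fan_spinning :- overheat.]. ⇒ new: fan_spinning.
[4] r6 [replace_psu :- fan_spinning, boot_ok.]. ⇒ new: replace_psu.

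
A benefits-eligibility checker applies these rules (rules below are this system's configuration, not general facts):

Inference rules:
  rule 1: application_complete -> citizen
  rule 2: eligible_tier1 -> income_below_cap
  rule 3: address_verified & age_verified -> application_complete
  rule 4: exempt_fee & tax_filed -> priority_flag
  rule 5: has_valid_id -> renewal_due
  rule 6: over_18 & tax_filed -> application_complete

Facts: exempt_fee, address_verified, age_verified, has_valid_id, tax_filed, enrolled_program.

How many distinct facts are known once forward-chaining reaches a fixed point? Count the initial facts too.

10

Round 1 fires rule 3, rule 4, rule 5, giving application_complete, priority_flag, renewal_due.
Round 2 fires rule 1, giving citizen.
Closure: {address_verified, age_verified, application_complete, citizen, enrolled_program, exempt_fee, has_valid_id, priority_flag, renewal_due, tax_filed} — 10 facts.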